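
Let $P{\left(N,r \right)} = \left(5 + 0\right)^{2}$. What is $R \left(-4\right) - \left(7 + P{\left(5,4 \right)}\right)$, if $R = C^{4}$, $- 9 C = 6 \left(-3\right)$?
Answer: $-96$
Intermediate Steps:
$C = 2$ ($C = - \frac{6 \left(-3\right)}{9} = \left(- \frac{1}{9}\right) \left(-18\right) = 2$)
$P{\left(N,r \right)} = 25$ ($P{\left(N,r \right)} = 5^{2} = 25$)
$R = 16$ ($R = 2^{4} = 16$)
$R \left(-4\right) - \left(7 + P{\left(5,4 \right)}\right) = 16 \left(-4\right) - 32 = -64 - 32 = -96$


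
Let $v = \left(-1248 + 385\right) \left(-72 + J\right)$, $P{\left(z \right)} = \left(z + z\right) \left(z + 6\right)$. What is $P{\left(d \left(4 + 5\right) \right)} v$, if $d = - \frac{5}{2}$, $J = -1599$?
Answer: $\frac{2141478405}{2} \approx 1.0707 \cdot 10^{9}$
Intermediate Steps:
$d = - \frac{5}{2}$ ($d = \left(-5\right) \frac{1}{2} = - \frac{5}{2} \approx -2.5$)
$P{\left(z \right)} = 2 z \left(6 + z\right)$
$v = 1442073$ ($v = \left(-1248 + 385\right) \left(-72 - 1599\right) = \left(-863\right) \left(-1671\right) = 1442073$)
$P{\left(d \left(4 + 5\right) \right)} v = 2 \left(- \frac{5 \left(4 + 5\right)}{2}\right) \left(6 - \frac{5 \left(4 + 5\right)}{2}\right) 1442073 = 2 \left(\left(- \frac{5}{2}\right) 9\right) \left(6 - \frac{45}{2}\right) 1442073 = 2 \left(- \frac{45}{2}\right) \left(6 - \frac{45}{2}\right) 1442073 = 2 \left(- \frac{45}{2}\right) \left(- \frac{33}{2}\right) 1442073 = \frac{1485}{2} \cdot 1442073 = \frac{2141478405}{2}$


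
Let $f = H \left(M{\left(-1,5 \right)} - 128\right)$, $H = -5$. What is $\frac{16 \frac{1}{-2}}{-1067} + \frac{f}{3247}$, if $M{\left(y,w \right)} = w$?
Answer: $\frac{682181}{3464549} \approx 0.1969$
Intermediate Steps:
$f = 615$ ($f = - 5 \left(5 - 128\right) = \left(-5\right) \left(-123\right) = 615$)
$\frac{16 \frac{1}{-2}}{-1067} + \frac{f}{3247} = \frac{16 \frac{1}{-2}}{-1067} + \frac{615}{3247} = 16 \left(- \frac{1}{2}\right) \left(- \frac{1}{1067}\right) + 615 \cdot \frac{1}{3247} = \left(-8\right) \left(- \frac{1}{1067}\right) + \frac{615}{3247} = \frac{8}{1067} + \frac{615}{3247} = \frac{682181}{3464549}$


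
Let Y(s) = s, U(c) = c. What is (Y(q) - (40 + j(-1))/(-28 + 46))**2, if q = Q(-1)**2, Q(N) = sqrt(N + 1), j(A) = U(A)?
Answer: 169/36 ≈ 4.6944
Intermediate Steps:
j(A) = A
Q(N) = sqrt(1 + N)
q = 0 (q = (sqrt(1 - 1))**2 = (sqrt(0))**2 = 0**2 = 0)
(Y(q) - (40 + j(-1))/(-28 + 46))**2 = (0 - (40 - 1)/(-28 + 46))**2 = (0 - 39/18)**2 = (0 - 1*13/6)**2 = (0 - 13/6)**2 = (-13/6)**2 = 169/36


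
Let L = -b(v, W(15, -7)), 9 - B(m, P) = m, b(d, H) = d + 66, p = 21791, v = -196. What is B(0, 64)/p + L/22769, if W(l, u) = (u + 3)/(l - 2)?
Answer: 3037751/496159279 ≈ 0.0061225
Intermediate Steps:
W(l, u) = (3 + u)/(-2 + l)
b(d, H) = 66 + d
B(m, P) = 9 - m
L = 130 (L = -(66 - 196) = -1*(-130) = 130)
B(0, 64)/p + L/22769 = (9 - 1*0)/21791 + 130/22769 = (9 + 0)*(1/21791) + 130*(1/22769) = 9*(1/21791) + 130/22769 = 9/21791 + 130/22769 = 3037751/496159279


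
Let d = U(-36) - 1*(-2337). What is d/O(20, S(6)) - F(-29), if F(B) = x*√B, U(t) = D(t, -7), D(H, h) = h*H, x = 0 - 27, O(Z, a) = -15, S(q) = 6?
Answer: -863/5 + 27*I*√29 ≈ -172.6 + 145.4*I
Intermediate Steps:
x = -27
D(H, h) = H*h
U(t) = -7*t (U(t) = t*(-7) = -7*t)
d = 2589 (d = -7*(-36) - 1*(-2337) = 252 + 2337 = 2589)
F(B) = -27*√B
d/O(20, S(6)) - F(-29) = 2589/(-15) - (-27)*√(-29) = 2589*(-1/15) - (-27)*I*√29 = -863/5 - (-27)*I*√29 = -863/5 + 27*I*√29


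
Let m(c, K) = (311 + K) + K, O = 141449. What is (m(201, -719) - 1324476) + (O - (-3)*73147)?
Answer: -964713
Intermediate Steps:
m(c, K) = 311 + 2*K
(m(201, -719) - 1324476) + (O - (-3)*73147) = ((311 + 2*(-719)) - 1324476) + (141449 - (-3)*73147) = ((311 - 1438) - 1324476) + (141449 - 1*(-219441)) = (-1127 - 1324476) + (141449 + 219441) = -1325603 + 360890 = -964713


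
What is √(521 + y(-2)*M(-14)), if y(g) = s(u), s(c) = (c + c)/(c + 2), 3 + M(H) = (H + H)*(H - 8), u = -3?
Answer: √4199 ≈ 64.800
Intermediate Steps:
M(H) = -3 + 2*H*(-8 + H) (M(H) = -3 + (H + H)*(H - 8) = -3 + (2*H)*(-8 + H) = -3 + 2*H*(-8 + H))
s(c) = 2*c/(2 + c) (s(c) = (2*c)/(2 + c) = 2*c/(2 + c))
y(g) = 6 (y(g) = 2*(-3)/(2 - 3) = 2*(-3)/(-1) = 2*(-3)*(-1) = 6)
√(521 + y(-2)*M(-14)) = √(521 + 6*(-3 - 16*(-14) + 2*(-14)²)) = √(521 + 6*(-3 + 224 + 2*196)) = √(521 + 6*(-3 + 224 + 392)) = √(521 + 6*613) = √(521 + 3678) = √4199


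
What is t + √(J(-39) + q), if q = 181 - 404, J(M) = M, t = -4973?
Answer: -4973 + I*√262 ≈ -4973.0 + 16.186*I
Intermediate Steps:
q = -223
t + √(J(-39) + q) = -4973 + √(-39 - 223) = -4973 + √(-262) = -4973 + I*√262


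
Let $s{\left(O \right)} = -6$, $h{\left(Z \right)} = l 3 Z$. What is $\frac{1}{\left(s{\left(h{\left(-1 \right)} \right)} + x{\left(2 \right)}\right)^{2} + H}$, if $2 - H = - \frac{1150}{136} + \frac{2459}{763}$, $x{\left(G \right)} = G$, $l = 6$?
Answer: $\frac{51884}{1205425} \approx 0.043042$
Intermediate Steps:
$h{\left(Z \right)} = 18 Z$ ($h{\left(Z \right)} = 6 \cdot 3 Z = 18 Z$)
$H = \frac{375281}{51884}$ ($H = 2 - \left(- \frac{1150}{136} + \frac{2459}{763}\right) = 2 - \left(\left(-1150\right) \frac{1}{136} + 2459 \cdot \frac{1}{763}\right) = 2 - \left(- \frac{575}{68} + \frac{2459}{763}\right) = 2 - - \frac{271513}{51884} = 2 + \frac{271513}{51884} = \frac{375281}{51884} \approx 7.2331$)
$\frac{1}{\left(s{\left(h{\left(-1 \right)} \right)} + x{\left(2 \right)}\right)^{2} + H} = \frac{1}{\left(-6 + 2\right)^{2} + \frac{375281}{51884}} = \frac{1}{\left(-4\right)^{2} + \frac{375281}{51884}} = \frac{1}{16 + \frac{375281}{51884}} = \frac{1}{\frac{1205425}{51884}} = \frac{51884}{1205425}$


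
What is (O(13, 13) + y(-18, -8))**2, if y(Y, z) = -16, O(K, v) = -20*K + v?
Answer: 69169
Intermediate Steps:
O(K, v) = v - 20*K
(O(13, 13) + y(-18, -8))**2 = ((13 - 20*13) - 16)**2 = ((13 - 260) - 16)**2 = (-247 - 16)**2 = (-263)**2 = 69169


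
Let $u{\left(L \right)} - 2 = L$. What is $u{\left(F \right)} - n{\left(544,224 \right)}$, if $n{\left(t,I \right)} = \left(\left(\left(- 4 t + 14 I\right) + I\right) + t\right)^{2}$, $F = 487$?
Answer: $-2985495$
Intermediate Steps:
$u{\left(L \right)} = 2 + L$
$n{\left(t,I \right)} = \left(- 3 t + 15 I\right)^{2}$ ($n{\left(t,I \right)} = \left(\left(- 4 t + 15 I\right) + t\right)^{2} = \left(- 3 t + 15 I\right)^{2}$)
$u{\left(F \right)} - n{\left(544,224 \right)} = \left(2 + 487\right) - 9 \left(\left(-1\right) 544 + 5 \cdot 224\right)^{2} = 489 - 9 \left(-544 + 1120\right)^{2} = 489 - 9 \cdot 576^{2} = 489 - 9 \cdot 331776 = 489 - 2985984 = -2985495$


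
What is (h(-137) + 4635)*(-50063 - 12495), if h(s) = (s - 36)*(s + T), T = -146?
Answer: -3352733452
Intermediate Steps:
h(s) = (-146 + s)*(-36 + s) (h(s) = (s - 36)*(s - 146) = (-36 + s)*(-146 + s) = (-146 + s)*(-36 + s))
(h(-137) + 4635)*(-50063 - 12495) = ((5256 + (-137)² - 182*(-137)) + 4635)*(-50063 - 12495) = ((5256 + 18769 + 24934) + 4635)*(-62558) = (48959 + 4635)*(-62558) = 53594*(-62558) = -3352733452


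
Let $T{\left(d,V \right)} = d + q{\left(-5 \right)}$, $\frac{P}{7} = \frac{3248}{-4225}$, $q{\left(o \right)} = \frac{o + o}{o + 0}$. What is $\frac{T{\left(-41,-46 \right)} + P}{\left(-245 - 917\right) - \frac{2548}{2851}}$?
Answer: $\frac{534593861}{14007607250} \approx 0.038165$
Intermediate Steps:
$q{\left(o \right)} = 2$ ($q{\left(o \right)} = \frac{2 o}{o} = 2$)
$P = - \frac{22736}{4225}$ ($P = 7 \frac{3248}{-4225} = 7 \cdot 3248 \left(- \frac{1}{4225}\right) = 7 \left(- \frac{3248}{4225}\right) = - \frac{22736}{4225} \approx -5.3813$)
$T{\left(d,V \right)} = 2 + d$ ($T{\left(d,V \right)} = d + 2 = 2 + d$)
$\frac{T{\left(-41,-46 \right)} + P}{\left(-245 - 917\right) - \frac{2548}{2851}} = \frac{\left(2 - 41\right) - \frac{22736}{4225}}{\left(-245 - 917\right) - \frac{2548}{2851}} = \frac{-39 - \frac{22736}{4225}}{-1162 - \frac{2548}{2851}} = - \frac{187511}{4225 \left(-1162 - \frac{2548}{2851}\right)} = - \frac{187511}{4225 \left(- \frac{3315410}{2851}\right)} = \left(- \frac{187511}{4225}\right) \left(- \frac{2851}{3315410}\right) = \frac{534593861}{14007607250}$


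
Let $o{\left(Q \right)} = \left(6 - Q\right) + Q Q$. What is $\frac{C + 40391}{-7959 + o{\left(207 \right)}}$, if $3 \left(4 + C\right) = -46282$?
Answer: $\frac{74879}{104067} \approx 0.71953$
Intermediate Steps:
$C = - \frac{46294}{3}$ ($C = -4 + \frac{1}{3} \left(-46282\right) = -4 - \frac{46282}{3} = - \frac{46294}{3} \approx -15431.0$)
$o{\left(Q \right)} = 6 + Q^{2} - Q$ ($o{\left(Q \right)} = \left(6 - Q\right) + Q^{2} = 6 + Q^{2} - Q$)
$\frac{C + 40391}{-7959 + o{\left(207 \right)}} = \frac{- \frac{46294}{3} + 40391}{-7959 + \left(6 + 207^{2} - 207\right)} = \frac{74879}{3 \left(-7959 + \left(6 + 42849 - 207\right)\right)} = \frac{74879}{3 \left(-7959 + 42648\right)} = \frac{74879}{3 \cdot 34689} = \frac{74879}{3} \cdot \frac{1}{34689} = \frac{74879}{104067}$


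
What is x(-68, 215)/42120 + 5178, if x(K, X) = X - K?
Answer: 218097643/42120 ≈ 5178.0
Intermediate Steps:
x(-68, 215)/42120 + 5178 = (215 - 1*(-68))/42120 + 5178 = (215 + 68)*(1/42120) + 5178 = 283*(1/42120) + 5178 = 283/42120 + 5178 = 218097643/42120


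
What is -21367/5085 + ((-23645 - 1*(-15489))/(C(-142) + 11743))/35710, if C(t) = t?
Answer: -98353167787/23406351615 ≈ -4.2020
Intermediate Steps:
-21367/5085 + ((-23645 - 1*(-15489))/(C(-142) + 11743))/35710 = -21367/5085 + ((-23645 - 1*(-15489))/(-142 + 11743))/35710 = -21367*1/5085 + ((-23645 + 15489)/11601)*(1/35710) = -21367/5085 - 8156*1/11601*(1/35710) = -21367/5085 - 8156/11601*1/35710 = -21367/5085 - 4078/207135855 = -98353167787/23406351615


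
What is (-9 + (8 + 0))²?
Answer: 1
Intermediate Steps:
(-9 + (8 + 0))² = (-9 + 8)² = (-1)² = 1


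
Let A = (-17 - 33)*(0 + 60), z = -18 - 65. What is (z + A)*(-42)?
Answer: 129486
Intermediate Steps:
z = -83
A = -3000 (A = -50*60 = -3000)
(z + A)*(-42) = (-83 - 3000)*(-42) = -3083*(-42) = 129486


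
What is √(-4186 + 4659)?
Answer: √473 ≈ 21.749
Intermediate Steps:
√(-4186 + 4659) = √473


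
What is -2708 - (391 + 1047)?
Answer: -4146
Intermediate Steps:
-2708 - (391 + 1047) = -2708 - 1*1438 = -2708 - 1438 = -4146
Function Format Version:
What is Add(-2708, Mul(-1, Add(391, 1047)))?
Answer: -4146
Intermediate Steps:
Add(-2708, Mul(-1, Add(391, 1047))) = Add(-2708, Mul(-1, 1438)) = Add(-2708, -1438) = -4146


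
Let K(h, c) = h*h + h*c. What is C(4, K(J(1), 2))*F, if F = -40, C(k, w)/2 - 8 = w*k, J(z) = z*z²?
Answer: -1600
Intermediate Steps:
J(z) = z³
K(h, c) = h² + c*h
C(k, w) = 16 + 2*k*w (C(k, w) = 16 + 2*(w*k) = 16 + 2*(k*w) = 16 + 2*k*w)
C(4, K(J(1), 2))*F = (16 + 2*4*(1³*(2 + 1³)))*(-40) = (16 + 2*4*(1*(2 + 1)))*(-40) = (16 + 2*4*(1*3))*(-40) = (16 + 2*4*3)*(-40) = (16 + 24)*(-40) = 40*(-40) = -1600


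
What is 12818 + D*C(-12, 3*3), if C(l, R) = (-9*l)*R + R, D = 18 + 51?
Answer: 80507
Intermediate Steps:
D = 69
C(l, R) = R - 9*R*l (C(l, R) = -9*R*l + R = R - 9*R*l)
12818 + D*C(-12, 3*3) = 12818 + 69*((3*3)*(1 - 9*(-12))) = 12818 + 69*(9*(1 + 108)) = 12818 + 69*(9*109) = 12818 + 69*981 = 12818 + 67689 = 80507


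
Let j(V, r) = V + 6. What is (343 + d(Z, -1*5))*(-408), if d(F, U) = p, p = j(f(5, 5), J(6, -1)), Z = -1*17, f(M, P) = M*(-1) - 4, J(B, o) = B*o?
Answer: -138720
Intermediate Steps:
f(M, P) = -4 - M (f(M, P) = -M - 4 = -4 - M)
Z = -17
j(V, r) = 6 + V
p = -3 (p = 6 + (-4 - 1*5) = 6 + (-4 - 5) = 6 - 9 = -3)
d(F, U) = -3
(343 + d(Z, -1*5))*(-408) = (343 - 3)*(-408) = 340*(-408) = -138720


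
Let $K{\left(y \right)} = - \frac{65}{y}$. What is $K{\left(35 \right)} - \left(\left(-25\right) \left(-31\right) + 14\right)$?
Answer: $- \frac{5536}{7} \approx -790.86$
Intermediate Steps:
$K{\left(35 \right)} - \left(\left(-25\right) \left(-31\right) + 14\right) = - \frac{65}{35} - \left(\left(-25\right) \left(-31\right) + 14\right) = \left(-65\right) \frac{1}{35} - \left(775 + 14\right) = - \frac{13}{7} - 789 = - \frac{5536}{7}$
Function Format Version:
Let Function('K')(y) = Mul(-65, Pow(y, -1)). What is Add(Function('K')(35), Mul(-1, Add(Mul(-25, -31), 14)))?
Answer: Rational(-5536, 7) ≈ -790.86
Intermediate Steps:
Add(Function('K')(35), Mul(-1, Add(Mul(-25, -31), 14))) = Add(Mul(-65, Pow(35, -1)), Mul(-1, Add(Mul(-25, -31), 14))) = Add(Mul(-65, Rational(1, 35)), Mul(-1, Add(775, 14))) = Add(Rational(-13, 7), Mul(-1, 789)) = Add(Rational(-13, 7), -789) = Rational(-5536, 7)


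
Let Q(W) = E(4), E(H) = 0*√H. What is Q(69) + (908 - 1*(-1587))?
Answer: 2495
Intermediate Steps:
E(H) = 0
Q(W) = 0
Q(69) + (908 - 1*(-1587)) = 0 + (908 - 1*(-1587)) = 0 + (908 + 1587) = 0 + 2495 = 2495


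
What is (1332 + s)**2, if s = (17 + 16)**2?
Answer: 5861241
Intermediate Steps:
s = 1089 (s = 33**2 = 1089)
(1332 + s)**2 = (1332 + 1089)**2 = 2421**2 = 5861241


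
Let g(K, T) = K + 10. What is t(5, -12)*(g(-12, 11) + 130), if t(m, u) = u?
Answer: -1536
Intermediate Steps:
g(K, T) = 10 + K
t(5, -12)*(g(-12, 11) + 130) = -12*((10 - 12) + 130) = -12*(-2 + 130) = -12*128 = -1536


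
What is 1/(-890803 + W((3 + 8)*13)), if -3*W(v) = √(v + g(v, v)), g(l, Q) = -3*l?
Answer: -8017227/7141769863567 + 3*I*√286/7141769863567 ≈ -1.1226e-6 + 7.1039e-12*I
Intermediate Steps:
W(v) = -√2*√(-v)/3 (W(v) = -√(v - 3*v)/3 = -√2*√(-v)/3)
1/(-890803 + W((3 + 8)*13)) = 1/(-890803 - √2*√(-(3 + 8)*13)/3) = 1/(-890803 - √2*√(-11*13)/3) = 1/(-890803 - √2*√(-1*143)/3) = 1/(-890803 - √2*√(-143)/3) = 1/(-890803 - √2*I*√143/3) = 1/(-890803 - I*√286/3)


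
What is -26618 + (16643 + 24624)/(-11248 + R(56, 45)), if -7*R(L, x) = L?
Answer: -299653475/11256 ≈ -26622.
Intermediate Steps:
R(L, x) = -L/7
-26618 + (16643 + 24624)/(-11248 + R(56, 45)) = -26618 + (16643 + 24624)/(-11248 - 1/7*56) = -26618 + 41267/(-11248 - 8) = -26618 + 41267/(-11256) = -26618 + 41267*(-1/11256) = -26618 - 41267/11256 = -299653475/11256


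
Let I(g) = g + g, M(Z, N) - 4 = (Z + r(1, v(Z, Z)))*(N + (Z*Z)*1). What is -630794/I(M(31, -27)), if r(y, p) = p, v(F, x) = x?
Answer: -315397/57912 ≈ -5.4461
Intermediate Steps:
M(Z, N) = 4 + 2*Z*(N + Z²) (M(Z, N) = 4 + (Z + Z)*(N + (Z*Z)*1) = 4 + (2*Z)*(N + Z²*1) = 4 + (2*Z)*(N + Z²) = 4 + 2*Z*(N + Z²))
I(g) = 2*g
-630794/I(M(31, -27)) = -630794*1/(2*(4 + 2*31³ + 2*(-27)*31)) = -630794*1/(2*(4 + 2*29791 - 1674)) = -630794*1/(2*(4 + 59582 - 1674)) = -630794/(2*57912) = -630794/115824 = -630794*1/115824 = -315397/57912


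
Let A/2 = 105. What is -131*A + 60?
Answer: -27450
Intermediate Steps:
A = 210 (A = 2*105 = 210)
-131*A + 60 = -131*210 + 60 = -27510 + 60 = -27450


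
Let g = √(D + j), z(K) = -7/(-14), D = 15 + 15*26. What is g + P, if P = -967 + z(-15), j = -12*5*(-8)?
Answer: -1933/2 + √885 ≈ -936.75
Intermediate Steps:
j = 480 (j = -60*(-8) = 480)
D = 405 (D = 15 + 390 = 405)
z(K) = ½ (z(K) = -7*(-1/14) = ½)
P = -1933/2 (P = -967 + ½ = -1933/2 ≈ -966.50)
g = √885 (g = √(405 + 480) = √885 ≈ 29.749)
g + P = √885 - 1933/2 = -1933/2 + √885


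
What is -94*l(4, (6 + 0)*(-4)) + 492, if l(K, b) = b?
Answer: 2748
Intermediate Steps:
-94*l(4, (6 + 0)*(-4)) + 492 = -94*(6 + 0)*(-4) + 492 = -564*(-4) + 492 = -94*(-24) + 492 = 2256 + 492 = 2748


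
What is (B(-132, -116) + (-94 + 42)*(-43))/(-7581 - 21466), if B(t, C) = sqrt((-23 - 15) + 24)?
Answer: -2236/29047 - I*sqrt(14)/29047 ≈ -0.076979 - 0.00012881*I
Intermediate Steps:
B(t, C) = I*sqrt(14) (B(t, C) = sqrt(-38 + 24) = sqrt(-14) = I*sqrt(14))
(B(-132, -116) + (-94 + 42)*(-43))/(-7581 - 21466) = (I*sqrt(14) + (-94 + 42)*(-43))/(-7581 - 21466) = (I*sqrt(14) - 52*(-43))/(-29047) = (I*sqrt(14) + 2236)*(-1/29047) = (2236 + I*sqrt(14))*(-1/29047) = -2236/29047 - I*sqrt(14)/29047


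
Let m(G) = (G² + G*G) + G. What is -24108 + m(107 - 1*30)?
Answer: -12173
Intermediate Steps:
m(G) = G + 2*G² (m(G) = (G² + G²) + G = 2*G² + G = G + 2*G²)
-24108 + m(107 - 1*30) = -24108 + (107 - 1*30)*(1 + 2*(107 - 1*30)) = -24108 + (107 - 30)*(1 + 2*(107 - 30)) = -24108 + 77*(1 + 2*77) = -24108 + 77*(1 + 154) = -24108 + 77*155 = -24108 + 11935 = -12173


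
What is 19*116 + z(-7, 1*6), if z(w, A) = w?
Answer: 2197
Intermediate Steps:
19*116 + z(-7, 1*6) = 19*116 - 7 = 2204 - 7 = 2197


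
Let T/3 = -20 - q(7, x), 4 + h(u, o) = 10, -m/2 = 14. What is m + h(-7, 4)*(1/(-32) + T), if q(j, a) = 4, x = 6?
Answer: -7363/16 ≈ -460.19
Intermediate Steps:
m = -28 (m = -2*14 = -28)
h(u, o) = 6 (h(u, o) = -4 + 10 = 6)
T = -72 (T = 3*(-20 - 1*4) = 3*(-20 - 4) = 3*(-24) = -72)
m + h(-7, 4)*(1/(-32) + T) = -28 + 6*(1/(-32) - 72) = -28 + 6*(-1/32 - 72) = -28 + 6*(-2305/32) = -28 - 6915/16 = -7363/16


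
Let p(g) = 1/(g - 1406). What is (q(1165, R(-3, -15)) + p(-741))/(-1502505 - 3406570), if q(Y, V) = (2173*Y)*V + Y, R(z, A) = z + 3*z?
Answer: 364358794/58881475 ≈ 6.1880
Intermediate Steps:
p(g) = 1/(-1406 + g)
R(z, A) = 4*z
q(Y, V) = Y + 2173*V*Y (q(Y, V) = 2173*V*Y + Y = Y + 2173*V*Y)
(q(1165, R(-3, -15)) + p(-741))/(-1502505 - 3406570) = (1165*(1 + 2173*(4*(-3))) + 1/(-1406 - 741))/(-1502505 - 3406570) = (1165*(1 + 2173*(-12)) + 1/(-2147))/(-4909075) = (1165*(1 - 26076) - 1/2147)*(-1/4909075) = (1165*(-26075) - 1/2147)*(-1/4909075) = (-30377375 - 1/2147)*(-1/4909075) = -65220224126/2147*(-1/4909075) = 364358794/58881475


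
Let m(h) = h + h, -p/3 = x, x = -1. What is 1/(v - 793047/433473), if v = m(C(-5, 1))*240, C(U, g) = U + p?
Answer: -144491/138975709 ≈ -0.0010397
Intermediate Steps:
p = 3 (p = -3*(-1) = 3)
C(U, g) = 3 + U (C(U, g) = U + 3 = 3 + U)
m(h) = 2*h
v = -960 (v = (2*(3 - 5))*240 = (2*(-2))*240 = -4*240 = -960)
1/(v - 793047/433473) = 1/(-960 - 793047/433473) = 1/(-960 - 793047*1/433473) = 1/(-960 - 264349/144491) = 1/(-138975709/144491) = -144491/138975709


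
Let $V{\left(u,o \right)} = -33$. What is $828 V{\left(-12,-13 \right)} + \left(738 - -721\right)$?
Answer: $-25865$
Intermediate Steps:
$828 V{\left(-12,-13 \right)} + \left(738 - -721\right) = 828 \left(-33\right) + \left(738 - -721\right) = -27324 + \left(738 + 721\right) = -27324 + 1459 = -25865$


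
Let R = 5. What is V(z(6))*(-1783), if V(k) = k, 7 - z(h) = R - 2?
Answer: -7132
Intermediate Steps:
z(h) = 4 (z(h) = 7 - (5 - 2) = 7 - 1*3 = 7 - 3 = 4)
V(z(6))*(-1783) = 4*(-1783) = -7132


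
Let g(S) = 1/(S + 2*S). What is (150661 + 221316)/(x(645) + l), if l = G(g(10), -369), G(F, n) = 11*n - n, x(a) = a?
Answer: -371977/3045 ≈ -122.16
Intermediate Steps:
g(S) = 1/(3*S)
G(F, n) = 10*n
l = -3690 (l = 10*(-369) = -3690)
(150661 + 221316)/(x(645) + l) = (150661 + 221316)/(645 - 3690) = 371977/(-3045) = 371977*(-1/3045) = -371977/3045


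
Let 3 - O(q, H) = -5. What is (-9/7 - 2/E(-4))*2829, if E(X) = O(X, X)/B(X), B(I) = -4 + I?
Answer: 14145/7 ≈ 2020.7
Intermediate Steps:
O(q, H) = 8 (O(q, H) = 3 - 1*(-5) = 3 + 5 = 8)
E(X) = 8/(-4 + X)
(-9/7 - 2/E(-4))*2829 = (-9/7 - 2/(8/(-4 - 4)))*2829 = (-9*1/7 - 2/(8/(-8)))*2829 = (-9/7 - 2/(8*(-1/8)))*2829 = (-9/7 - 2/(-1))*2829 = (-9/7 - 2*(-1))*2829 = (-9/7 + 2)*2829 = (5/7)*2829 = 14145/7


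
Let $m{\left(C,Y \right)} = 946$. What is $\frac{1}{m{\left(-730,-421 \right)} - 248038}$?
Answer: $- \frac{1}{247092} \approx -4.0471 \cdot 10^{-6}$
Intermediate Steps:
$\frac{1}{m{\left(-730,-421 \right)} - 248038} = \frac{1}{946 - 248038} = \frac{1}{-247092} = - \frac{1}{247092}$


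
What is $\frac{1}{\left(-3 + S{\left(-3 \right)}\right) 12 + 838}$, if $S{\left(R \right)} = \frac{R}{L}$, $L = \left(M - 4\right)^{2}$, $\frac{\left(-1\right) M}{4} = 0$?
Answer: $\frac{4}{3199} \approx 0.0012504$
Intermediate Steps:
$M = 0$ ($M = \left(-4\right) 0 = 0$)
$L = 16$ ($L = \left(0 - 4\right)^{2} = \left(-4\right)^{2} = 16$)
$S{\left(R \right)} = \frac{R}{16}$
$\frac{1}{\left(-3 + S{\left(-3 \right)}\right) 12 + 838} = \frac{1}{\left(-3 + \frac{1}{16} \left(-3\right)\right) 12 + 838} = \frac{1}{\left(-3 - \frac{3}{16}\right) 12 + 838} = \frac{1}{\left(- \frac{51}{16}\right) 12 + 838} = \frac{1}{- \frac{153}{4} + 838} = \frac{1}{\frac{3199}{4}} = \frac{4}{3199}$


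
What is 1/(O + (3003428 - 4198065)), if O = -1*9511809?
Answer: -1/10706446 ≈ -9.3402e-8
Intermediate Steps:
O = -9511809
1/(O + (3003428 - 4198065)) = 1/(-9511809 + (3003428 - 4198065)) = 1/(-9511809 - 1194637) = 1/(-10706446) = -1/10706446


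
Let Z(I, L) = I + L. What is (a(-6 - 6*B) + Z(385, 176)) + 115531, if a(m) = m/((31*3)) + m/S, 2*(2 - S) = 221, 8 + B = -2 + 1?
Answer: 25191980/217 ≈ 1.1609e+5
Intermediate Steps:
B = -9 (B = -8 + (-2 + 1) = -8 - 1 = -9)
S = -217/2 (S = 2 - ½*221 = 2 - 221/2 = -217/2 ≈ -108.50)
a(m) = m/651 (a(m) = m/((31*3)) + m/(-217/2) = m/93 + m*(-2/217) = m*(1/93) - 2*m/217 = m/93 - 2*m/217 = m/651)
(a(-6 - 6*B) + Z(385, 176)) + 115531 = ((-6 - 6*(-9))/651 + (385 + 176)) + 115531 = ((-6 + 54)/651 + 561) + 115531 = ((1/651)*48 + 561) + 115531 = (16/217 + 561) + 115531 = 121753/217 + 115531 = 25191980/217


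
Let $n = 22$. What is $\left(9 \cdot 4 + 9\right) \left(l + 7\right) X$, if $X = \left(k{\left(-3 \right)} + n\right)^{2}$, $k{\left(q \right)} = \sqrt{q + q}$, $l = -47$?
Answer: $-860400 - 79200 i \sqrt{6} \approx -8.604 \cdot 10^{5} - 1.94 \cdot 10^{5} i$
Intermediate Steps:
$k{\left(q \right)} = \sqrt{2} \sqrt{q}$ ($k{\left(q \right)} = \sqrt{2 q} = \sqrt{2} \sqrt{q}$)
$X = \left(22 + i \sqrt{6}\right)^{2}$ ($X = \left(\sqrt{2} \sqrt{-3} + 22\right)^{2} = \left(\sqrt{2} i \sqrt{3} + 22\right)^{2} = \left(i \sqrt{6} + 22\right)^{2} = \left(22 + i \sqrt{6}\right)^{2} \approx 478.0 + 107.78 i$)
$\left(9 \cdot 4 + 9\right) \left(l + 7\right) X = \left(9 \cdot 4 + 9\right) \left(-47 + 7\right) \left(22 + i \sqrt{6}\right)^{2} = \left(36 + 9\right) \left(-40\right) \left(22 + i \sqrt{6}\right)^{2} = 45 \left(-40\right) \left(22 + i \sqrt{6}\right)^{2} = - 1800 \left(22 + i \sqrt{6}\right)^{2}$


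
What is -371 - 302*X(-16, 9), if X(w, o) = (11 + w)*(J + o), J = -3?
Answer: 8689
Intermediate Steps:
X(w, o) = (-3 + o)*(11 + w) (X(w, o) = (11 + w)*(-3 + o) = (-3 + o)*(11 + w))
-371 - 302*X(-16, 9) = -371 - 302*(-33 - 3*(-16) + 11*9 + 9*(-16)) = -371 - 302*(-33 + 48 + 99 - 144) = -371 - 302*(-30) = -371 + 9060 = 8689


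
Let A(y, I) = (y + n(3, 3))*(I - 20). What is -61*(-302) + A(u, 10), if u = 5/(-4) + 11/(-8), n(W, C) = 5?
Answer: 73593/4 ≈ 18398.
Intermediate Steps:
u = -21/8 (u = 5*(-¼) + 11*(-⅛) = -5/4 - 11/8 = -21/8 ≈ -2.6250)
A(y, I) = (-20 + I)*(5 + y) (A(y, I) = (y + 5)*(I - 20) = (5 + y)*(-20 + I) = (-20 + I)*(5 + y))
-61*(-302) + A(u, 10) = -61*(-302) + (-100 - 20*(-21/8) + 5*10 + 10*(-21/8)) = 18422 + (-100 + 105/2 + 50 - 105/4) = 18422 - 95/4 = 73593/4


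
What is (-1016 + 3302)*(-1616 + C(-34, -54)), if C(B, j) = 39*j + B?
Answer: -8586216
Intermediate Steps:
C(B, j) = B + 39*j
(-1016 + 3302)*(-1616 + C(-34, -54)) = (-1016 + 3302)*(-1616 + (-34 + 39*(-54))) = 2286*(-1616 + (-34 - 2106)) = 2286*(-1616 - 2140) = 2286*(-3756) = -8586216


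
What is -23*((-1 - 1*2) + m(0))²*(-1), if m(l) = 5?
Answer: 92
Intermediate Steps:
-23*((-1 - 1*2) + m(0))²*(-1) = -23*((-1 - 1*2) + 5)²*(-1) = -23*((-1 - 2) + 5)²*(-1) = -23*(-3 + 5)²*(-1) = -23*2²*(-1) = -23*4*(-1) = -92*(-1) = 92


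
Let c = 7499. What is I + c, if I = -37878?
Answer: -30379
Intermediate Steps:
I + c = -37878 + 7499 = -30379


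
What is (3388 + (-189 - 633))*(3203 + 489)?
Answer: 9473672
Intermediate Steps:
(3388 + (-189 - 633))*(3203 + 489) = (3388 - 822)*3692 = 2566*3692 = 9473672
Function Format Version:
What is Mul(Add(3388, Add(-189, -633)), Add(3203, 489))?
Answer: 9473672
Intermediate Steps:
Mul(Add(3388, Add(-189, -633)), Add(3203, 489)) = Mul(Add(3388, -822), 3692) = Mul(2566, 3692) = 9473672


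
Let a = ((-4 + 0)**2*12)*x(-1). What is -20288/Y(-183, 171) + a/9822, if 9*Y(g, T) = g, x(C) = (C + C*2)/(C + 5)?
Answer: 99632904/99857 ≈ 997.76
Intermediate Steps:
x(C) = 3*C/(5 + C) (x(C) = (C + 2*C)/(5 + C) = (3*C)/(5 + C) = 3*C/(5 + C))
Y(g, T) = g/9
a = -144 (a = ((-4 + 0)**2*12)*(3*(-1)/(5 - 1)) = ((-4)**2*12)*(3*(-1)/4) = (16*12)*(3*(-1)*(1/4)) = 192*(-3/4) = -144)
-20288/Y(-183, 171) + a/9822 = -20288/((1/9)*(-183)) - 144/9822 = -20288/(-61/3) - 144*1/9822 = -20288*(-3/61) - 24/1637 = 60864/61 - 24/1637 = 99632904/99857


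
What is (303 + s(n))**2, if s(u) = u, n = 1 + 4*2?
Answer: 97344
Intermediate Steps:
n = 9 (n = 1 + 8 = 9)
(303 + s(n))**2 = (303 + 9)**2 = 312**2 = 97344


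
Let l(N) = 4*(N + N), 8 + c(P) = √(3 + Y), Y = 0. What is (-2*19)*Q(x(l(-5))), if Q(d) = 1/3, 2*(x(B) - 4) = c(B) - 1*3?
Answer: -38/3 ≈ -12.667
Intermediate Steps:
c(P) = -8 + √3 (c(P) = -8 + √(3 + 0) = -8 + √3)
l(N) = 8*N (l(N) = 4*(2*N) = 8*N)
x(B) = -3/2 + √3/2 (x(B) = 4 + ((-8 + √3) - 1*3)/2 = 4 + ((-8 + √3) - 3)/2 = 4 + (-11 + √3)/2 = 4 + (-11/2 + √3/2) = -3/2 + √3/2)
Q(d) = ⅓
(-2*19)*Q(x(l(-5))) = -2*19*(⅓) = -38*⅓ = -38/3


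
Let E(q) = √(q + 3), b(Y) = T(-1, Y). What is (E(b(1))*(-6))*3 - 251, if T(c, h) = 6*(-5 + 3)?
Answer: -251 - 54*I ≈ -251.0 - 54.0*I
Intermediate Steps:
T(c, h) = -12 (T(c, h) = 6*(-2) = -12)
b(Y) = -12
E(q) = √(3 + q)
(E(b(1))*(-6))*3 - 251 = (√(3 - 12)*(-6))*3 - 251 = (√(-9)*(-6))*3 - 251 = ((3*I)*(-6))*3 - 251 = -18*I*3 - 251 = -54*I - 251 = -251 - 54*I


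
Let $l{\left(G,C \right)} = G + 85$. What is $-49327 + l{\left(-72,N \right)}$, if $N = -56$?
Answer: $-49314$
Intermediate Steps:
$l{\left(G,C \right)} = 85 + G$
$-49327 + l{\left(-72,N \right)} = -49327 + \left(85 - 72\right) = -49327 + 13 = -49314$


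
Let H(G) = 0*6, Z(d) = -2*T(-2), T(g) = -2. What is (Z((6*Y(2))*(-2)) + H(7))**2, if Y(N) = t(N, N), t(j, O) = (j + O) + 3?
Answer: 16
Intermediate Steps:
t(j, O) = 3 + O + j (t(j, O) = (O + j) + 3 = 3 + O + j)
Y(N) = 3 + 2*N (Y(N) = 3 + N + N = 3 + 2*N)
Z(d) = 4 (Z(d) = -2*(-2) = 4)
H(G) = 0
(Z((6*Y(2))*(-2)) + H(7))**2 = (4 + 0)**2 = 4**2 = 16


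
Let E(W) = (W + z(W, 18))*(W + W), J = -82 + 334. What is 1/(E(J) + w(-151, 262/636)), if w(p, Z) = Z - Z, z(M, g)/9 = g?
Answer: 1/208656 ≈ 4.7926e-6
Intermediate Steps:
J = 252
z(M, g) = 9*g
w(p, Z) = 0
E(W) = 2*W*(162 + W) (E(W) = (W + 9*18)*(W + W) = (W + 162)*(2*W) = (162 + W)*(2*W) = 2*W*(162 + W))
1/(E(J) + w(-151, 262/636)) = 1/(2*252*(162 + 252) + 0) = 1/(2*252*414 + 0) = 1/(208656 + 0) = 1/208656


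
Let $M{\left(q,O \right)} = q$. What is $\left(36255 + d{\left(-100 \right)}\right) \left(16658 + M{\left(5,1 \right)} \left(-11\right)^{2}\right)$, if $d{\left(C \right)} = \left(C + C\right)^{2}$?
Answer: $1316390065$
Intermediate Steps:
$d{\left(C \right)} = 4 C^{2}$ ($d{\left(C \right)} = \left(2 C\right)^{2} = 4 C^{2}$)
$\left(36255 + d{\left(-100 \right)}\right) \left(16658 + M{\left(5,1 \right)} \left(-11\right)^{2}\right) = \left(36255 + 4 \left(-100\right)^{2}\right) \left(16658 + 5 \left(-11\right)^{2}\right) = \left(36255 + 4 \cdot 10000\right) \left(16658 + 5 \cdot 121\right) = \left(36255 + 40000\right) \left(16658 + 605\right) = 76255 \cdot 17263 = 1316390065$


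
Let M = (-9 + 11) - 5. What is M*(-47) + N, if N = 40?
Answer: 181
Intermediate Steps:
M = -3 (M = 2 - 5 = -3)
M*(-47) + N = -3*(-47) + 40 = 141 + 40 = 181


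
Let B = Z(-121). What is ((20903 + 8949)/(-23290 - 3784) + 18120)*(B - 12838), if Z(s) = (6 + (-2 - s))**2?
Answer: 683582857518/13537 ≈ 5.0497e+7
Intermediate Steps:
Z(s) = (4 - s)**2
B = 15625 (B = (-4 - 121)**2 = (-125)**2 = 15625)
((20903 + 8949)/(-23290 - 3784) + 18120)*(B - 12838) = ((20903 + 8949)/(-23290 - 3784) + 18120)*(15625 - 12838) = (29852/(-27074) + 18120)*2787 = (29852*(-1/27074) + 18120)*2787 = (-14926/13537 + 18120)*2787 = (245275514/13537)*2787 = 683582857518/13537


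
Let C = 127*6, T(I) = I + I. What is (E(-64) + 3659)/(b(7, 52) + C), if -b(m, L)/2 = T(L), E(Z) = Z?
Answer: 3595/554 ≈ 6.4892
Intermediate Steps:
T(I) = 2*I
b(m, L) = -4*L
C = 762
(E(-64) + 3659)/(b(7, 52) + C) = (-64 + 3659)/(-4*52 + 762) = 3595/(-208 + 762) = 3595/554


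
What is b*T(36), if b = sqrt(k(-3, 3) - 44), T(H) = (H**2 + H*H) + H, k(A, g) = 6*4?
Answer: 5256*I*sqrt(5) ≈ 11753.0*I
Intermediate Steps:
k(A, g) = 24
T(H) = H + 2*H**2 (T(H) = (H**2 + H**2) + H = 2*H**2 + H = H + 2*H**2)
b = 2*I*sqrt(5) (b = sqrt(24 - 44) = sqrt(-20) = 2*I*sqrt(5) ≈ 4.4721*I)
b*T(36) = (2*I*sqrt(5))*(36*(1 + 2*36)) = (2*I*sqrt(5))*(36*(1 + 72)) = (2*I*sqrt(5))*(36*73) = (2*I*sqrt(5))*2628 = 5256*I*sqrt(5)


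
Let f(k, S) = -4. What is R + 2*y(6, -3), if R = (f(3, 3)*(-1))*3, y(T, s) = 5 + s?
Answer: 16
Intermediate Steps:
R = 12 (R = -4*(-1)*3 = 4*3 = 12)
R + 2*y(6, -3) = 12 + 2*(5 - 3) = 12 + 2*2 = 12 + 4 = 16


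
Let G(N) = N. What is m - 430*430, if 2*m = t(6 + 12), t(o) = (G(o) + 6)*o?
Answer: -184684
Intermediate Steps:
t(o) = o*(6 + o) (t(o) = (o + 6)*o = (6 + o)*o = o*(6 + o))
m = 216 (m = ((6 + 12)*(6 + (6 + 12)))/2 = (18*(6 + 18))/2 = (18*24)/2 = (½)*432 = 216)
m - 430*430 = 216 - 430*430 = 216 - 184900 = -184684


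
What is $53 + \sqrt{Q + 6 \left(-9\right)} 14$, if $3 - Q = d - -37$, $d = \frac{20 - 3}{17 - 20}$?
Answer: $53 + \frac{14 i \sqrt{741}}{3} \approx 53.0 + 127.03 i$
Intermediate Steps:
$d = - \frac{17}{3}$ ($d = \frac{17}{17 - 20} = \frac{17}{-3} = 17 \left(- \frac{1}{3}\right) = - \frac{17}{3} \approx -5.6667$)
$Q = - \frac{85}{3}$ ($Q = 3 - \left(- \frac{17}{3} - -37\right) = 3 - \left(- \frac{17}{3} + 37\right) = 3 - \frac{94}{3} = - \frac{85}{3} \approx -28.333$)
$53 + \sqrt{Q + 6 \left(-9\right)} 14 = 53 + \sqrt{- \frac{85}{3} + 6 \left(-9\right)} 14 = 53 + \sqrt{- \frac{85}{3} - 54} \cdot 14 = 53 + \sqrt{- \frac{247}{3}} \cdot 14 = 53 + \frac{i \sqrt{741}}{3} \cdot 14 = 53 + \frac{14 i \sqrt{741}}{3}$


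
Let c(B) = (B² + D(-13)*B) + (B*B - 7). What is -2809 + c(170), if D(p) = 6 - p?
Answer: 58214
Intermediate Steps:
c(B) = -7 + 2*B² + 19*B (c(B) = (B² + (6 - 1*(-13))*B) + (B*B - 7) = (B² + (6 + 13)*B) + (B² - 7) = (B² + 19*B) + (-7 + B²) = -7 + 2*B² + 19*B)
-2809 + c(170) = -2809 + (-7 + 2*170² + 19*170) = -2809 + (-7 + 2*28900 + 3230) = -2809 + (-7 + 57800 + 3230) = -2809 + 61023 = 58214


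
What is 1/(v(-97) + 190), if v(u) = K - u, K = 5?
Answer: 1/292 ≈ 0.0034247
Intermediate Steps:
v(u) = 5 - u
1/(v(-97) + 190) = 1/((5 - 1*(-97)) + 190) = 1/((5 + 97) + 190) = 1/(102 + 190) = 1/292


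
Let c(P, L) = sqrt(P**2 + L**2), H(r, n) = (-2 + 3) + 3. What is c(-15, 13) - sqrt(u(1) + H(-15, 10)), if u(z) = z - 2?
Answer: sqrt(394) - sqrt(3) ≈ 18.117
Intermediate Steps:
u(z) = -2 + z
H(r, n) = 4 (H(r, n) = 1 + 3 = 4)
c(P, L) = sqrt(L**2 + P**2)
c(-15, 13) - sqrt(u(1) + H(-15, 10)) = sqrt(13**2 + (-15)**2) - sqrt((-2 + 1) + 4) = sqrt(169 + 225) - sqrt(-1 + 4) = sqrt(394) - sqrt(3)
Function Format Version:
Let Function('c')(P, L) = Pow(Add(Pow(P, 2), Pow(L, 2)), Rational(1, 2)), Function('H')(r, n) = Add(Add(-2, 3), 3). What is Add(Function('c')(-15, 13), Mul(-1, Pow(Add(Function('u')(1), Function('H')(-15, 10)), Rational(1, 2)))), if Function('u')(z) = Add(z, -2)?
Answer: Add(Pow(394, Rational(1, 2)), Mul(-1, Pow(3, Rational(1, 2)))) ≈ 18.117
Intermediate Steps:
Function('u')(z) = Add(-2, z)
Function('H')(r, n) = 4 (Function('H')(r, n) = Add(1, 3) = 4)
Function('c')(P, L) = Pow(Add(Pow(L, 2), Pow(P, 2)), Rational(1, 2))
Add(Function('c')(-15, 13), Mul(-1, Pow(Add(Function('u')(1), Function('H')(-15, 10)), Rational(1, 2)))) = Add(Pow(Add(Pow(13, 2), Pow(-15, 2)), Rational(1, 2)), Mul(-1, Pow(Add(Add(-2, 1), 4), Rational(1, 2)))) = Add(Pow(Add(169, 225), Rational(1, 2)), Mul(-1, Pow(Add(-1, 4), Rational(1, 2)))) = Add(Pow(394, Rational(1, 2)), Mul(-1, Pow(3, Rational(1, 2))))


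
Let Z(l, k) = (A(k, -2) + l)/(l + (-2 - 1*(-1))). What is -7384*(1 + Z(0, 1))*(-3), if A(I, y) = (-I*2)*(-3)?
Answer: -110760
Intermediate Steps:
A(I, y) = 6*I (A(I, y) = -2*I*(-3) = 6*I)
Z(l, k) = (l + 6*k)/(-1 + l) (Z(l, k) = (6*k + l)/(l + (-2 - 1*(-1))) = (l + 6*k)/(l + (-2 + 1)) = (l + 6*k)/(l - 1) = (l + 6*k)/(-1 + l))
-7384*(1 + Z(0, 1))*(-3) = -7384*(1 + (0 + 6*1)/(-1 + 0))*(-3) = -7384*(1 + (0 + 6)/(-1))*(-3) = -7384*(1 - 1*6)*(-3) = -7384*(1 - 6)*(-3) = -(-36920)*(-3) = -7384*15 = -110760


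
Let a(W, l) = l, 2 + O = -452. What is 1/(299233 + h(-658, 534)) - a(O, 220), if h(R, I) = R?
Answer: -65686499/298575 ≈ -220.00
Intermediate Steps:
O = -454 (O = -2 - 452 = -454)
1/(299233 + h(-658, 534)) - a(O, 220) = 1/(299233 - 658) - 1*220 = 1/298575 - 220 = -65686499/298575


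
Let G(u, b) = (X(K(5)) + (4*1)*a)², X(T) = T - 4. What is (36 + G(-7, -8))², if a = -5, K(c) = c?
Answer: 157609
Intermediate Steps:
X(T) = -4 + T
G(u, b) = 361 (G(u, b) = ((-4 + 5) + (4*1)*(-5))² = (1 + 4*(-5))² = (1 - 20)² = (-19)² = 361)
(36 + G(-7, -8))² = (36 + 361)² = 397² = 157609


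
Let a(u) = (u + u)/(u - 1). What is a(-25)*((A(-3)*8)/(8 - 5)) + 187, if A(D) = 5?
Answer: 8293/39 ≈ 212.64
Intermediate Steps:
a(u) = 2*u/(-1 + u) (a(u) = (2*u)/(-1 + u) = 2*u/(-1 + u))
a(-25)*((A(-3)*8)/(8 - 5)) + 187 = (2*(-25)/(-1 - 25))*((5*8)/(8 - 5)) + 187 = (2*(-25)/(-26))*(40/3) + 187 = (2*(-25)*(-1/26))*(40*(⅓)) + 187 = (25/13)*(40/3) + 187 = 1000/39 + 187 = 8293/39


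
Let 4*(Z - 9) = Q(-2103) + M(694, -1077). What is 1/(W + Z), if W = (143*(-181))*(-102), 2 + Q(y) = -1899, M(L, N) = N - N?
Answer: 4/10558399 ≈ 3.7885e-7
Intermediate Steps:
M(L, N) = 0
Q(y) = -1901 (Q(y) = -2 - 1899 = -1901)
Z = -1865/4 (Z = 9 + (-1901 + 0)/4 = 9 + (¼)*(-1901) = 9 - 1901/4 = -1865/4 ≈ -466.25)
W = 2640066 (W = -25883*(-102) = 2640066)
1/(W + Z) = 1/(2640066 - 1865/4) = 1/(10558399/4) = 4/10558399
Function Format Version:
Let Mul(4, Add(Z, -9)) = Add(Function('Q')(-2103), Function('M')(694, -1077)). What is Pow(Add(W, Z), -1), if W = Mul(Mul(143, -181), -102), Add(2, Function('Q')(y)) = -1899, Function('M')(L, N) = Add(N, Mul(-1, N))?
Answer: Rational(4, 10558399) ≈ 3.7885e-7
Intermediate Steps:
Function('M')(L, N) = 0
Function('Q')(y) = -1901 (Function('Q')(y) = Add(-2, -1899) = -1901)
Z = Rational(-1865, 4) (Z = Add(9, Mul(Rational(1, 4), Add(-1901, 0))) = Add(9, Mul(Rational(1, 4), -1901)) = Add(9, Rational(-1901, 4)) = Rational(-1865, 4) ≈ -466.25)
W = 2640066 (W = Mul(-25883, -102) = 2640066)
Pow(Add(W, Z), -1) = Pow(Add(2640066, Rational(-1865, 4)), -1) = Pow(Rational(10558399, 4), -1) = Rational(4, 10558399)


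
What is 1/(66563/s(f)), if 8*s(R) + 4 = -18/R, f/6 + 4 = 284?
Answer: -1123/149101120 ≈ -7.5318e-6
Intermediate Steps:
f = 1680 (f = -24 + 6*284 = -24 + 1704 = 1680)
s(R) = -½ - 9/(4*R) (s(R) = -½ + (-18/R)/8 = -½ - 9/(4*R))
1/(66563/s(f)) = 1/(66563/(((¼)*(-9 - 2*1680)/1680))) = 1/(66563/(((¼)*(1/1680)*(-9 - 3360)))) = 1/(66563/(((¼)*(1/1680)*(-3369)))) = 1/(66563/(-1123/2240)) = 1/(66563*(-2240/1123)) = 1/(-149101120/1123) = -1123/149101120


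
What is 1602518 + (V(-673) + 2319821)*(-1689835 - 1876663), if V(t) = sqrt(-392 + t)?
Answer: -8273635354340 - 3566498*I*sqrt(1065) ≈ -8.2736e+12 - 1.1639e+8*I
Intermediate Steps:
1602518 + (V(-673) + 2319821)*(-1689835 - 1876663) = 1602518 + (sqrt(-392 - 673) + 2319821)*(-1689835 - 1876663) = 1602518 + (sqrt(-1065) + 2319821)*(-3566498) = 1602518 + (I*sqrt(1065) + 2319821)*(-3566498) = 1602518 + (2319821 + I*sqrt(1065))*(-3566498) = 1602518 + (-8273636956858 - 3566498*I*sqrt(1065)) = -8273635354340 - 3566498*I*sqrt(1065)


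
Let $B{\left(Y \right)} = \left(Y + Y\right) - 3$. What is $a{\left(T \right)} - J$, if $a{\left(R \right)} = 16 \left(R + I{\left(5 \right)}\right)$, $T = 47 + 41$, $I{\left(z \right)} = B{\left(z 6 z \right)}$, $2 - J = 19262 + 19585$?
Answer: $45005$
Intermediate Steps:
$B{\left(Y \right)} = -3 + 2 Y$ ($B{\left(Y \right)} = 2 Y - 3 = -3 + 2 Y$)
$J = -38845$ ($J = 2 - \left(19262 + 19585\right) = 2 - 38847 = -38845$)
$I{\left(z \right)} = -3 + 12 z^{2}$ ($I{\left(z \right)} = -3 + 2 z 6 z = -3 + 2 \cdot 6 z z = -3 + 2 \cdot 6 z^{2} = -3 + 12 z^{2}$)
$T = 88$
$a{\left(R \right)} = 4752 + 16 R$ ($a{\left(R \right)} = 16 \left(R - \left(3 - 12 \cdot 5^{2}\right)\right) = 16 \left(R + \left(-3 + 12 \cdot 25\right)\right) = 16 \left(R + \left(-3 + 300\right)\right) = 16 \left(R + 297\right) = 16 \left(297 + R\right) = 4752 + 16 R$)
$a{\left(T \right)} - J = \left(4752 + 16 \cdot 88\right) - -38845 = \left(4752 + 1408\right) + 38845 = 6160 + 38845 = 45005$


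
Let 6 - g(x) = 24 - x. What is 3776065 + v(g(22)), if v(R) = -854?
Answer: 3775211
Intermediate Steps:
g(x) = -18 + x (g(x) = 6 - (24 - x) = 6 + (-24 + x) = -18 + x)
3776065 + v(g(22)) = 3776065 - 854 = 3775211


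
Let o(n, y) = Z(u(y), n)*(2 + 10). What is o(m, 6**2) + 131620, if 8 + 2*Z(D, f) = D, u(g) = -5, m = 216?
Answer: 131542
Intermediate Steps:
Z(D, f) = -4 + D/2
o(n, y) = -78 (o(n, y) = (-4 + (1/2)*(-5))*(2 + 10) = (-4 - 5/2)*12 = -13/2*12 = -78)
o(m, 6**2) + 131620 = -78 + 131620 = 131542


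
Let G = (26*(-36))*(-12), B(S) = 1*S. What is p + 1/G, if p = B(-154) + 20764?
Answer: 231491521/11232 ≈ 20610.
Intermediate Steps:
B(S) = S
p = 20610 (p = -154 + 20764 = 20610)
G = 11232 (G = -936*(-12) = 11232)
p + 1/G = 20610 + 1/11232 = 231491521/11232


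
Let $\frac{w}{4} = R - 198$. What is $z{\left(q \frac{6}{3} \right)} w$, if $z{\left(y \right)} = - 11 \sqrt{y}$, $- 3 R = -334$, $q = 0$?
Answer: $0$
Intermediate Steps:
$R = \frac{334}{3}$ ($R = \left(- \frac{1}{3}\right) \left(-334\right) = \frac{334}{3} \approx 111.33$)
$w = - \frac{1040}{3}$ ($w = 4 \left(\frac{334}{3} - 198\right) = 4 \left(- \frac{260}{3}\right) = - \frac{1040}{3} \approx -346.67$)
$z{\left(q \frac{6}{3} \right)} w = - 11 \sqrt{0 \cdot \frac{6}{3}} \left(- \frac{1040}{3}\right) = - 11 \sqrt{0 \cdot 6 \cdot \frac{1}{3}} \left(- \frac{1040}{3}\right) = - 11 \sqrt{0 \cdot 2} \left(- \frac{1040}{3}\right) = - 11 \sqrt{0} \left(- \frac{1040}{3}\right) = \left(-11\right) 0 \left(- \frac{1040}{3}\right) = 0 \left(- \frac{1040}{3}\right) = 0$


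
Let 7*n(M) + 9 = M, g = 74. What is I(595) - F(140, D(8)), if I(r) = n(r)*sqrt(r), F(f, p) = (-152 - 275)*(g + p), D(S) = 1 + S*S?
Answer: 59353 + 586*sqrt(595)/7 ≈ 61395.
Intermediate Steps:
D(S) = 1 + S**2
n(M) = -9/7 + M/7
F(f, p) = -31598 - 427*p (F(f, p) = (-152 - 275)*(74 + p) = -427*(74 + p) = -31598 - 427*p)
I(r) = sqrt(r)*(-9/7 + r/7) (I(r) = (-9/7 + r/7)*sqrt(r) = sqrt(r)*(-9/7 + r/7))
I(595) - F(140, D(8)) = sqrt(595)*(-9 + 595)/7 - (-31598 - 427*(1 + 8**2)) = (1/7)*sqrt(595)*586 - (-31598 - 427*(1 + 64)) = 586*sqrt(595)/7 - (-31598 - 427*65) = 586*sqrt(595)/7 - (-31598 - 27755) = 586*sqrt(595)/7 - 1*(-59353) = 586*sqrt(595)/7 + 59353 = 59353 + 586*sqrt(595)/7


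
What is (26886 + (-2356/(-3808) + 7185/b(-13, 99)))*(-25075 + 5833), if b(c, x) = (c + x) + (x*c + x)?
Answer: -135656191890171/262276 ≈ -5.1723e+8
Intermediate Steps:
b(c, x) = c + 2*x + c*x (b(c, x) = (c + x) + (c*x + x) = (c + x) + (x + c*x) = c + 2*x + c*x)
(26886 + (-2356/(-3808) + 7185/b(-13, 99)))*(-25075 + 5833) = (26886 + (-2356/(-3808) + 7185/(-13 + 2*99 - 13*99)))*(-25075 + 5833) = (26886 + (-2356*(-1/3808) + 7185/(-13 + 198 - 1287)))*(-19242) = (26886 + (589/952 + 7185/(-1102)))*(-19242) = (26886 + (589/952 + 7185*(-1/1102)))*(-19242) = (26886 + (589/952 - 7185/1102))*(-19242) = (26886 - 3095521/524552)*(-19242) = (14100009551/524552)*(-19242) = -135656191890171/262276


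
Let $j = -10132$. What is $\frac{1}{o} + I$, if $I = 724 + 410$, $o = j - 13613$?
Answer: $\frac{26926829}{23745} \approx 1134.0$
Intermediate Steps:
$o = -23745$ ($o = -10132 - 13613 = -23745$)
$I = 1134$
$\frac{1}{o} + I = \frac{1}{-23745} + 1134 = - \frac{1}{23745} + 1134 = \frac{26926829}{23745}$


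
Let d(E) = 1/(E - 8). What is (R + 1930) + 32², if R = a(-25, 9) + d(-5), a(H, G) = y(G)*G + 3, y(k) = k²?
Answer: 47917/13 ≈ 3685.9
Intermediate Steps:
a(H, G) = 3 + G³ (a(H, G) = G²*G + 3 = G³ + 3 = 3 + G³)
d(E) = 1/(-8 + E)
R = 9515/13 (R = (3 + 9³) + 1/(-8 - 5) = (3 + 729) + 1/(-13) = 732 - 1/13 = 9515/13 ≈ 731.92)
(R + 1930) + 32² = (9515/13 + 1930) + 32² = 34605/13 + 1024 = 47917/13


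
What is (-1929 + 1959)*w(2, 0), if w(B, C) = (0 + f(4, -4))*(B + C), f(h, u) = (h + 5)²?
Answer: 4860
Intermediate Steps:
f(h, u) = (5 + h)²
w(B, C) = 81*B + 81*C (w(B, C) = (0 + (5 + 4)²)*(B + C) = (0 + 9²)*(B + C) = (0 + 81)*(B + C) = 81*(B + C) = 81*B + 81*C)
(-1929 + 1959)*w(2, 0) = (-1929 + 1959)*(81*2 + 81*0) = 30*(162 + 0) = 30*162 = 4860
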